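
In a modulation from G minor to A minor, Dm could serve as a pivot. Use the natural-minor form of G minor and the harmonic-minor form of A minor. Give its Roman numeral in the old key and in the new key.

v in G minor; iv in A minor

The scale of G minor (natural minor) is G A B♭ C D E♭ F; D is degree 5, and the triad built there (D-F-A) is minor, so it is v.
The scale of A minor (harmonic minor) is A B C D E F G♯; D is degree 4, and the triad built there (D-F-A) is minor, so it is iv.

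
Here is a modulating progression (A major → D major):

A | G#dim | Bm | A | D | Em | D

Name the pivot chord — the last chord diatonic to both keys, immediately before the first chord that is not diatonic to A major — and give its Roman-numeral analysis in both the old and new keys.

Chords diatonic to A major: A, Bm, C#m, D, E, F#m, G#dim.
Reading the progression, the first chord not in that set is Em, so the modulation leaves A major there.
The chord immediately before Em is D, which is diatonic to both keys: IV in A major and I in D major.

D — IV in A major, I in D major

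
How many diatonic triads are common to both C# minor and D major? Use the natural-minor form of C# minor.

2

Diatonic triads of C# minor (natural minor): C#m (i), D#dim (ii°), E (III), F#m (iv), G#m (v), A (VI), B (VII).
Diatonic triads of D major: D (I), Em (ii), F#m (iii), G (IV), A (V), Bm (vi), C#dim (vii°).
Matching root and quality in both lists: F#m, A.
That gives 2 common triads.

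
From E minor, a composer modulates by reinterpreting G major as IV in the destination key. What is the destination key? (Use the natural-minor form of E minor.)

D major

The numeral IV denotes a major triad on scale degree 4. With G on degree 4, the tonic of the new key is D.
Degree 4 carries a major triad in major keys, so the destination is D major.
Check: the diatonic triads of D major are D (I), Em (ii), F#m (iii), G (IV), A (V), Bm (vi), C#dim (vii°) — G major is indeed IV.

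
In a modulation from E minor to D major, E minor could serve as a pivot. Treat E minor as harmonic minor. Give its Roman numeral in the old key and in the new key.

i in E minor; ii in D major

The scale of E minor (harmonic minor) is E F# G A B C D#; E is degree 1, and the triad built there (E-G-B) is minor, so it is i.
The scale of D major is D E F# G A B C#; E is degree 2, and the triad built there (E-G-B) is minor, so it is ii.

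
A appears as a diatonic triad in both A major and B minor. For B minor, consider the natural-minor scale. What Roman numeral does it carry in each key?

The scale of A major is A B C# D E F# G#; A is degree 1, and the triad built there (A-C#-E) is major, so it is I.
The scale of B minor (natural minor) is B C# D E F# G A; A is degree 7, and the triad built there (A-C#-E) is major, so it is VII.

I in A major; VII in B minor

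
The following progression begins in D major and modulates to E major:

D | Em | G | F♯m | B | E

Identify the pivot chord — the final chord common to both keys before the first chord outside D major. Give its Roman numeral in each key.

Chords diatonic to D major: D, Em, F♯m, G, A, Bm, C♯dim.
Reading the progression, the first chord not in that set is B, so the modulation leaves D major there.
The chord immediately before B is F♯m, which is diatonic to both keys: iii in D major and ii in E major.

F♯m — iii in D major, ii in E major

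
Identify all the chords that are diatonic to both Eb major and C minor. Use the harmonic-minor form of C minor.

Fm, Ab, Cm, Ddim

Triads in Eb major: Eb (I), Fm (ii), Gm (iii), Ab (IV), Bb (V), Cm (vi), Ddim (vii°).
Triads in C minor (harmonic minor): Cm (i), Ddim (ii°), Ebaug (III+), Fm (iv), G (V), Ab (VI), Bdim (vii°).
Shared triads with their functions: Fm (ii in Eb major, iv in C minor); Ab (IV in Eb major, VI in C minor); Cm (vi in Eb major, i in C minor); Ddim (vii° in Eb major, ii° in C minor).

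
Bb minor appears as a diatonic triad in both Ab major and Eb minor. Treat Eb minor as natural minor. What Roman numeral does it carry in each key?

ii in Ab major; v in Eb minor

The scale of Ab major is Ab Bb C Db Eb F G; Bb is degree 2, and the triad built there (Bb-Db-F) is minor, so it is ii.
The scale of Eb minor (natural minor) is Eb F Gb Ab Bb Cb Db; Bb is degree 5, and the triad built there (Bb-Db-F) is minor, so it is v.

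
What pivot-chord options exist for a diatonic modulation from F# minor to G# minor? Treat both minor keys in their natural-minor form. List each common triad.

C#m, E

Triads in F# minor (natural minor): F# minor (i), G# diminished (ii°), A major (III), B minor (iv), C# minor (v), D major (VI), E major (VII).
Triads in G# minor (natural minor): G# minor (i), A# diminished (ii°), B major (III), C# minor (iv), D# minor (v), E major (VI), F# major (VII).
Shared triads with their functions: C# minor (v in F# minor, iv in G# minor); E major (VII in F# minor, VI in G# minor).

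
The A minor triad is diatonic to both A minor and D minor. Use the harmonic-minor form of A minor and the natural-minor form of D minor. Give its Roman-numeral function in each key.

The scale of A minor (harmonic minor) is A B C D E F G#; A is degree 1, and the triad built there (A-C-E) is minor, so it is i.
The scale of D minor (natural minor) is D E F G A Bb C; A is degree 5, and the triad built there (A-C-E) is minor, so it is v.

i in A minor; v in D minor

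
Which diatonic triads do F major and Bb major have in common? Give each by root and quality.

Triads in F major: F (I), Gm (ii), Am (iii), Bb (IV), C (V), Dm (vi), Edim (vii°).
Triads in Bb major: Bb (I), Cm (ii), Dm (iii), Eb (IV), F (V), Gm (vi), Adim (vii°).
Shared triads with their functions: F (I in F major, V in Bb major); Gm (ii in F major, vi in Bb major); Bb (IV in F major, I in Bb major); Dm (vi in F major, iii in Bb major).

F, Gm, Bb, Dm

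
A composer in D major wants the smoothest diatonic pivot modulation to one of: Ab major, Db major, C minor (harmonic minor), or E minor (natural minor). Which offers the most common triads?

E minor

Triads of D major: D (I), Em (ii), F#m (iii), G (IV), A (V), Bm (vi), C#dim (vii°).
Ab major shares 0: none.
Db major shares 0: none.
C minor (harmonic minor) shares 1: G.
E minor (natural minor) shares 4: D, Em, G, Bm.
The most common triads (4) are shared with E minor.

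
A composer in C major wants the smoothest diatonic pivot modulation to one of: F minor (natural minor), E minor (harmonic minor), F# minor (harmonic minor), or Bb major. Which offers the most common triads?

E minor

Triads of C major: C major (I), D minor (ii), E minor (iii), F major (IV), G major (V), A minor (vi), B diminished (vii°).
F minor (natural minor) shares 0: none.
E minor (harmonic minor) shares 3: C, Em, Am.
F# minor (harmonic minor) shares 0: none.
Bb major shares 2: Dm, F.
The most common triads (3) are shared with E minor.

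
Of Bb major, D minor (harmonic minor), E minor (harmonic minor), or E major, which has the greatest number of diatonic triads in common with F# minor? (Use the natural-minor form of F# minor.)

Triads of F# minor (natural minor): F#m (i), G#dim (ii°), A (III), Bm (iv), C#m (v), D (VI), E (VII).
Bb major shares 0: none.
D minor (harmonic minor) shares 1: A.
E minor (harmonic minor) shares 0: none.
E major shares 4: F#m, A, C#m, E.
The most common triads (4) are shared with E major.

E major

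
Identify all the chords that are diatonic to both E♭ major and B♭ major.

Triads in E♭ major: E♭ (I), Fm (ii), Gm (iii), A♭ (IV), B♭ (V), Cm (vi), Ddim (vii°).
Triads in B♭ major: B♭ (I), Cm (ii), Dm (iii), E♭ (IV), F (V), Gm (vi), Adim (vii°).
Shared triads with their functions: E♭ (I in E♭ major, IV in B♭ major); Gm (iii in E♭ major, vi in B♭ major); B♭ (V in E♭ major, I in B♭ major); Cm (vi in E♭ major, ii in B♭ major).

E♭, Gm, B♭, Cm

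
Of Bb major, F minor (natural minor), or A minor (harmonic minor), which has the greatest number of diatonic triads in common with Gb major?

Triads of Gb major: Gb (I), Abm (ii), Bbm (iii), Cb (IV), Db (V), Ebm (vi), Fdim (vii°).
Bb major shares 0: none.
F minor (natural minor) shares 2: Bbm, Db.
A minor (harmonic minor) shares 0: none.
The most common triads (2) are shared with F minor.

F minor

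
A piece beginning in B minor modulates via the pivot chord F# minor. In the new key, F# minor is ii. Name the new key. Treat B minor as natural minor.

The numeral ii denotes a minor triad on scale degree 2. With F# on degree 2, the tonic of the new key is E.
Degree 2 carries a minor triad in major keys, so the destination is E major.
Check: the diatonic triads of E major are E (I), F#m (ii), G#m (iii), A (IV), B (V), C#m (vi), D#dim (vii°) — F# minor is indeed ii.

E major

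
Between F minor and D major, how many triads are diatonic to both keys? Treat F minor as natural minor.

0

Diatonic triads of F minor (natural minor): Fm (i), Gdim (ii°), A♭ (III), B♭m (iv), Cm (v), D♭ (VI), E♭ (VII).
Diatonic triads of D major: D (I), Em (ii), F♯m (iii), G (IV), A (V), Bm (vi), C♯dim (vii°).
No triad has the same root and quality in both keys.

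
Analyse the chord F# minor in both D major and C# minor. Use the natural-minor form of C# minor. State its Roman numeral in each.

The scale of D major is D E F# G A B C#; F# is degree 3, and the triad built there (F#-A-C#) is minor, so it is iii.
The scale of C# minor (natural minor) is C# D# E F# G# A B; F# is degree 4, and the triad built there (F#-A-C#) is minor, so it is iv.

iii in D major; iv in C# minor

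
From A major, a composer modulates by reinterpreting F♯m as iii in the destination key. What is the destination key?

D major

The numeral iii denotes a minor triad on scale degree 3. With F♯ on degree 3, the tonic of the new key is D.
Degree 3 carries a minor triad in major keys, so the destination is D major.
Check: the diatonic triads of D major are D (I), Em (ii), F♯m (iii), G (IV), A (V), Bm (vi), C♯dim (vii°) — F♯m is indeed iii.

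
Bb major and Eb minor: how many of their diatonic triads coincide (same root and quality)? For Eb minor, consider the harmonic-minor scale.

1

Diatonic triads of Bb major: Bb (I), Cm (ii), Dm (iii), Eb (IV), F (V), Gm (vi), Adim (vii°).
Diatonic triads of Eb minor (harmonic minor): Ebm (i), Fdim (ii°), Gbaug (III+), Abm (iv), Bb (V), Cb (VI), Ddim (vii°).
Matching root and quality in both lists: Bb.
That gives 1 common triad.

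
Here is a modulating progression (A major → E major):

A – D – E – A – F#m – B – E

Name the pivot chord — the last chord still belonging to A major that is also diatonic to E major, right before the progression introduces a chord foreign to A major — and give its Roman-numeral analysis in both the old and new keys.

Chords diatonic to A major: A, Bm, C#m, D, E, F#m, G#dim.
Reading the progression, the first chord not in that set is B, so the modulation leaves A major there.
The chord immediately before B is F#m, which is diatonic to both keys: vi in A major and ii in E major.

F#m — vi in A major, ii in E major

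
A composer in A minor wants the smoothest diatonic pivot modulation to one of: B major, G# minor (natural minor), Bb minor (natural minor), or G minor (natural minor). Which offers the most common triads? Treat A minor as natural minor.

G minor

Triads of A minor (natural minor): Am (i), Bdim (ii°), C (III), Dm (iv), Em (v), F (VI), G (VII).
B major shares 0: none.
G# minor (natural minor) shares 0: none.
Bb minor (natural minor) shares 0: none.
G minor (natural minor) shares 2: Dm, F.
The most common triads (2) are shared with G minor.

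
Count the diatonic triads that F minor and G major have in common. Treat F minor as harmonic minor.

Diatonic triads of F minor (harmonic minor): Fm (i), Gdim (ii°), A♭aug (III+), B♭m (iv), C (V), D♭ (VI), Edim (vii°).
Diatonic triads of G major: G (I), Am (ii), Bm (iii), C (IV), D (V), Em (vi), F♯dim (vii°).
Matching root and quality in both lists: C.
That gives 1 common triad.

1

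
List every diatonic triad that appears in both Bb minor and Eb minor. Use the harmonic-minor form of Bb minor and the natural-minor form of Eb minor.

Triads in Bb minor (harmonic minor): Bb minor (i), C diminished (ii°), Db augmented (III+), Eb minor (iv), F major (V), Gb major (VI), A diminished (vii°).
Triads in Eb minor (natural minor): Eb minor (i), F diminished (ii°), Gb major (III), Ab minor (iv), Bb minor (v), Cb major (VI), Db major (VII).
Shared triads with their functions: Bb minor (i in Bb minor, v in Eb minor); Eb minor (iv in Bb minor, i in Eb minor); Gb major (VI in Bb minor, III in Eb minor).

Bbm, Ebm, Gb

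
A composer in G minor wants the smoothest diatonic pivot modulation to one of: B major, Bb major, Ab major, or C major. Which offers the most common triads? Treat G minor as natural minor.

Triads of G minor (natural minor): Gm (i), Adim (ii°), Bb (III), Cm (iv), Dm (v), Eb (VI), F (VII).
B major shares 0: none.
Bb major shares 7: Gm, Adim, Bb, Cm, Dm, Eb, F.
Ab major shares 2: Cm, Eb.
C major shares 2: Dm, F.
The most common triads (7) are shared with Bb major.

Bb major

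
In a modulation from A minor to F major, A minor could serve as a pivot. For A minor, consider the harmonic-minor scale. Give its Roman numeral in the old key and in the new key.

i in A minor; iii in F major

The scale of A minor (harmonic minor) is A B C D E F G♯; A is degree 1, and the triad built there (A-C-E) is minor, so it is i.
The scale of F major is F G A B♭ C D E; A is degree 3, and the triad built there (A-C-E) is minor, so it is iii.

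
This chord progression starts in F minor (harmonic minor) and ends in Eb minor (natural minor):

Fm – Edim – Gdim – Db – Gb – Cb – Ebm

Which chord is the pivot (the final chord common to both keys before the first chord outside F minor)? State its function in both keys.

Chords diatonic to F minor: Fm, Gdim, Abaug, Bbm, C, Db, Edim.
Reading the progression, the first chord not in that set is Gb, so the modulation leaves F minor there.
The chord immediately before Gb is Db, which is diatonic to both keys: VI in F minor and VII in Eb minor.

Db — VI in F minor, VII in Eb minor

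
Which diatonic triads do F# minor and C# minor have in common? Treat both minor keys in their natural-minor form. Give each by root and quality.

F#m, A, C#m, E

Triads in F# minor (natural minor): F#m (i), G#dim (ii°), A (III), Bm (iv), C#m (v), D (VI), E (VII).
Triads in C# minor (natural minor): C#m (i), D#dim (ii°), E (III), F#m (iv), G#m (v), A (VI), B (VII).
Shared triads with their functions: F#m (i in F# minor, iv in C# minor); A (III in F# minor, VI in C# minor); C#m (v in F# minor, i in C# minor); E (VII in F# minor, III in C# minor).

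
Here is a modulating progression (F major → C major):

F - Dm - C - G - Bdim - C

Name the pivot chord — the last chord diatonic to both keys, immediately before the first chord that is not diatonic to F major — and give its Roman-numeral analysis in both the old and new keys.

C — V in F major, I in C major

Chords diatonic to F major: F, Gm, Am, Bb, C, Dm, Edim.
Reading the progression, the first chord not in that set is G, so the modulation leaves F major there.
The chord immediately before G is C, which is diatonic to both keys: V in F major and I in C major.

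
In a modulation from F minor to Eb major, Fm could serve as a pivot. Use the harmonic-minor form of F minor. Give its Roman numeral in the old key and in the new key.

The scale of F minor (harmonic minor) is F G Ab Bb C Db E; F is degree 1, and the triad built there (F-Ab-C) is minor, so it is i.
The scale of Eb major is Eb F G Ab Bb C D; F is degree 2, and the triad built there (F-Ab-C) is minor, so it is ii.

i in F minor; ii in Eb major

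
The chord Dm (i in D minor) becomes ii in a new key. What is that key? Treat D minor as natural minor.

The numeral ii denotes a minor triad on scale degree 2. With D on degree 2, the tonic of the new key is C.
Degree 2 carries a minor triad in major keys, so the destination is C major.
Check: the diatonic triads of C major are C (I), Dm (ii), Em (iii), F (IV), G (V), Am (vi), Bdim (vii°) — Dm is indeed ii.

C major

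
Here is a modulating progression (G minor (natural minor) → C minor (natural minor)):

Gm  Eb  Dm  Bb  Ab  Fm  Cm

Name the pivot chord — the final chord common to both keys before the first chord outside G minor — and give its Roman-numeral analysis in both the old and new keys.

Chords diatonic to G minor: Gm, Adim, Bb, Cm, Dm, Eb, F.
Reading the progression, the first chord not in that set is Ab, so the modulation leaves G minor there.
The chord immediately before Ab is Bb, which is diatonic to both keys: III in G minor and VII in C minor.

Bb — III in G minor, VII in C minor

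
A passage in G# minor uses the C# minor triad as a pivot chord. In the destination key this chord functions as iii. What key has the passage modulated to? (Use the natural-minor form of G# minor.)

The numeral iii denotes a minor triad on scale degree 3. With C# on degree 3, the tonic of the new key is A.
Degree 3 carries a minor triad in major keys, so the destination is A major.
Check: the diatonic triads of A major are A (I), Bm (ii), C#m (iii), D (IV), E (V), F#m (vi), G#dim (vii°) — C# minor is indeed iii.

A major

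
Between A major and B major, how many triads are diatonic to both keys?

2

Diatonic triads of A major: A (I), Bm (ii), C#m (iii), D (IV), E (V), F#m (vi), G#dim (vii°).
Diatonic triads of B major: B (I), C#m (ii), D#m (iii), E (IV), F# (V), G#m (vi), A#dim (vii°).
Matching root and quality in both lists: C#m, E.
That gives 2 common triads.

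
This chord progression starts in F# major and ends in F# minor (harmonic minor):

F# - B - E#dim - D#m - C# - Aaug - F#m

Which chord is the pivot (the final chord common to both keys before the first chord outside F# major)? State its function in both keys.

Chords diatonic to F# major: F#, G#m, A#m, B, C#, D#m, E#dim.
Reading the progression, the first chord not in that set is Aaug, so the modulation leaves F# major there.
The chord immediately before Aaug is C#, which is diatonic to both keys: V in F# major and V in F# minor.

C# — V in F# major, V in F# minor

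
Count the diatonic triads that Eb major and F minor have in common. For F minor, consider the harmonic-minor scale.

1

Diatonic triads of Eb major: Eb (I), Fm (ii), Gm (iii), Ab (IV), Bb (V), Cm (vi), Ddim (vii°).
Diatonic triads of F minor (harmonic minor): Fm (i), Gdim (ii°), Abaug (III+), Bbm (iv), C (V), Db (VI), Edim (vii°).
Matching root and quality in both lists: Fm.
That gives 1 common triad.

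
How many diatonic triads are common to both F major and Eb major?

Diatonic triads of F major: F (I), Gm (ii), Am (iii), Bb (IV), C (V), Dm (vi), Edim (vii°).
Diatonic triads of Eb major: Eb (I), Fm (ii), Gm (iii), Ab (IV), Bb (V), Cm (vi), Ddim (vii°).
Matching root and quality in both lists: Gm, Bb.
That gives 2 common triads.

2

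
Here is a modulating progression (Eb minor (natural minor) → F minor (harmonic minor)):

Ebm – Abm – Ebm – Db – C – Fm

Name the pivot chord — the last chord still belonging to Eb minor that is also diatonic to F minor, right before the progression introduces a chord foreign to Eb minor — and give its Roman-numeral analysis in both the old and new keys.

Db — VII in Eb minor, VI in F minor

Chords diatonic to Eb minor: Ebm, Fdim, Gb, Abm, Bbm, Cb, Db.
Reading the progression, the first chord not in that set is C, so the modulation leaves Eb minor there.
The chord immediately before C is Db, which is diatonic to both keys: VII in Eb minor and VI in F minor.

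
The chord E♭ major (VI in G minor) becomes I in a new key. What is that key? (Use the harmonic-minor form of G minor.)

E♭ major

The numeral I denotes a major triad on scale degree 1. With E♭ on degree 1, the tonic of the new key is E♭.
Degree 1 carries a major triad in major keys, so the destination is E♭ major.
Check: the diatonic triads of E♭ major are E♭ (I), Fm (ii), Gm (iii), A♭ (IV), B♭ (V), Cm (vi), Ddim (vii°) — E♭ major is indeed I.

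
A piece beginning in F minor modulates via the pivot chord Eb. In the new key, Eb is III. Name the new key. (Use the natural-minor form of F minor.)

The numeral III denotes a major triad on scale degree 3. With Eb on degree 3, the tonic of the new key is C.
Degree 3 carries a major triad in natural-minor keys, so the destination is C minor.
Check: the diatonic triads of C minor (natural minor) are Cm (i), Ddim (ii°), Eb (III), Fm (iv), Gm (v), Ab (VI), Bb (VII) — Eb is indeed III.

C minor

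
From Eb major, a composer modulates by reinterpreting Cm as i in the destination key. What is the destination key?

C minor

The numeral i denotes a minor triad on scale degree 1. With C on degree 1, the tonic of the new key is C.
Degree 1 carries a minor triad in minor keys, so the destination is C minor.
Check: the diatonic triads of C minor (natural minor) are Cm (i), Ddim (ii°), Eb (III), Fm (iv), Gm (v), Ab (VI), Bb (VII) — Cm is indeed i.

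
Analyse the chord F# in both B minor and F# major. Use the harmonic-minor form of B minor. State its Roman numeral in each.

V in B minor; I in F# major

The scale of B minor (harmonic minor) is B C# D E F# G A#; F# is degree 5, and the triad built there (F#-A#-C#) is major, so it is V.
The scale of F# major is F# G# A# B C# D# E#; F# is degree 1, and the triad built there (F#-A#-C#) is major, so it is I.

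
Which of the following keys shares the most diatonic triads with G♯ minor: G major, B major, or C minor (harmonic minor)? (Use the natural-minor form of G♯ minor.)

B major

Triads of G♯ minor (natural minor): G♯ minor (i), A♯ diminished (ii°), B major (III), C♯ minor (iv), D♯ minor (v), E major (VI), F♯ major (VII).
G major shares 0: none.
B major shares 7: G♯m, A♯dim, B, C♯m, D♯m, E, F♯.
C minor (harmonic minor) shares 0: none.
The most common triads (7) are shared with B major.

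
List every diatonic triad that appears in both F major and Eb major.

Gm, Bb

Triads in F major: F (I), Gm (ii), Am (iii), Bb (IV), C (V), Dm (vi), Edim (vii°).
Triads in Eb major: Eb (I), Fm (ii), Gm (iii), Ab (IV), Bb (V), Cm (vi), Ddim (vii°).
Shared triads with their functions: Gm (ii in F major, iii in Eb major); Bb (IV in F major, V in Eb major).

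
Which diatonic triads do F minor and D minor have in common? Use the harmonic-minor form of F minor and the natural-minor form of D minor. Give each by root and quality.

C, Edim

Triads in F minor (harmonic minor): Fm (i), Gdim (ii°), Abaug (III+), Bbm (iv), C (V), Db (VI), Edim (vii°).
Triads in D minor (natural minor): Dm (i), Edim (ii°), F (III), Gm (iv), Am (v), Bb (VI), C (VII).
Shared triads with their functions: C (V in F minor, VII in D minor); Edim (vii° in F minor, ii° in D minor).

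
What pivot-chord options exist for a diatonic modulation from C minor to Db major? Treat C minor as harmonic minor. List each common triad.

Fm, Ab

Triads in C minor (harmonic minor): Cm (i), Ddim (ii°), Ebaug (III+), Fm (iv), G (V), Ab (VI), Bdim (vii°).
Triads in Db major: Db (I), Ebm (ii), Fm (iii), Gb (IV), Ab (V), Bbm (vi), Cdim (vii°).
Shared triads with their functions: Fm (iv in C minor, iii in Db major); Ab (VI in C minor, V in Db major).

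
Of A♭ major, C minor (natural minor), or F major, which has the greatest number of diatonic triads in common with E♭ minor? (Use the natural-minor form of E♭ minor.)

A♭ major

Triads of E♭ minor (natural minor): E♭ minor (i), F diminished (ii°), G♭ major (III), A♭ minor (iv), B♭ minor (v), C♭ major (VI), D♭ major (VII).
A♭ major shares 2: B♭m, D♭.
C minor (natural minor) shares 0: none.
F major shares 0: none.
The most common triads (2) are shared with A♭ major.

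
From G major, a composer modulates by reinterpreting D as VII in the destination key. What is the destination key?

The numeral VII denotes a major triad on scale degree 7. With D on degree 7, the tonic of the new key is E.
Degree 7 carries a major triad in natural-minor keys, so the destination is E minor.
Check: the diatonic triads of E minor (natural minor) are Em (i), F#dim (ii°), G (III), Am (iv), Bm (v), C (VI), D (VII) — D is indeed VII.

E minor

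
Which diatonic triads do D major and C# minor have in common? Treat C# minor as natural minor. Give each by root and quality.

Triads in D major: D major (I), E minor (ii), F# minor (iii), G major (IV), A major (V), B minor (vi), C# diminished (vii°).
Triads in C# minor (natural minor): C# minor (i), D# diminished (ii°), E major (III), F# minor (iv), G# minor (v), A major (VI), B major (VII).
Shared triads with their functions: F# minor (iii in D major, iv in C# minor); A major (V in D major, VI in C# minor).

F#m, A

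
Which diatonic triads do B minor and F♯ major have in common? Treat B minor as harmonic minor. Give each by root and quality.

F♯

Triads in B minor (harmonic minor): Bm (i), C♯dim (ii°), Daug (III+), Em (iv), F♯ (V), G (VI), A♯dim (vii°).
Triads in F♯ major: F♯ (I), G♯m (ii), A♯m (iii), B (IV), C♯ (V), D♯m (vi), E♯dim (vii°).
Shared triads with their functions: F♯ (V in B minor, I in F♯ major).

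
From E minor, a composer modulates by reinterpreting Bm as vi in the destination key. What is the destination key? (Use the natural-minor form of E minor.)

The numeral vi denotes a minor triad on scale degree 6. With B on degree 6, the tonic of the new key is D.
Degree 6 carries a minor triad in major keys, so the destination is D major.
Check: the diatonic triads of D major are D (I), Em (ii), F♯m (iii), G (IV), A (V), Bm (vi), C♯dim (vii°) — Bm is indeed vi.

D major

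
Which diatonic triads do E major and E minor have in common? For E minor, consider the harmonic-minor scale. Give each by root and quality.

B, D#dim

Triads in E major: E (I), F#m (ii), G#m (iii), A (IV), B (V), C#m (vi), D#dim (vii°).
Triads in E minor (harmonic minor): Em (i), F#dim (ii°), Gaug (III+), Am (iv), B (V), C (VI), D#dim (vii°).
Shared triads with their functions: B (V in E major, V in E minor); D#dim (vii° in E major, vii° in E minor).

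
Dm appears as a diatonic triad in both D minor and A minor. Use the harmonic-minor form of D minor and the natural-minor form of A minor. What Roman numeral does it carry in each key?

i in D minor; iv in A minor

The scale of D minor (harmonic minor) is D E F G A Bb C#; D is degree 1, and the triad built there (D-F-A) is minor, so it is i.
The scale of A minor (natural minor) is A B C D E F G; D is degree 4, and the triad built there (D-F-A) is minor, so it is iv.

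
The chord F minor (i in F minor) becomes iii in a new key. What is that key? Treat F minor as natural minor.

The numeral iii denotes a minor triad on scale degree 3. With F on degree 3, the tonic of the new key is Db.
Degree 3 carries a minor triad in major keys, so the destination is Db major.
Check: the diatonic triads of Db major are Db (I), Ebm (ii), Fm (iii), Gb (IV), Ab (V), Bbm (vi), Cdim (vii°) — F minor is indeed iii.

Db major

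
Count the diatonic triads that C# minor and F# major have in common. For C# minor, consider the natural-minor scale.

Diatonic triads of C# minor (natural minor): C#m (i), D#dim (ii°), E (III), F#m (iv), G#m (v), A (VI), B (VII).
Diatonic triads of F# major: F# (I), G#m (ii), A#m (iii), B (IV), C# (V), D#m (vi), E#dim (vii°).
Matching root and quality in both lists: G#m, B.
That gives 2 common triads.

2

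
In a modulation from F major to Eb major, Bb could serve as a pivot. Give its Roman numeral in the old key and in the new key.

The scale of F major is F G A Bb C D E; Bb is degree 4, and the triad built there (Bb-D-F) is major, so it is IV.
The scale of Eb major is Eb F G Ab Bb C D; Bb is degree 5, and the triad built there (Bb-D-F) is major, so it is V.

IV in F major; V in Eb major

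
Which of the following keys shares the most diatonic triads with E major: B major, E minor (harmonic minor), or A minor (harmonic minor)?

Triads of E major: E (I), F#m (ii), G#m (iii), A (IV), B (V), C#m (vi), D#dim (vii°).
B major shares 4: E, G#m, B, C#m.
E minor (harmonic minor) shares 2: B, D#dim.
A minor (harmonic minor) shares 1: E.
The most common triads (4) are shared with B major.

B major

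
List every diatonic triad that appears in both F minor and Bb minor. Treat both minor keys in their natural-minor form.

Triads in F minor (natural minor): F minor (i), G diminished (ii°), Ab major (III), Bb minor (iv), C minor (v), Db major (VI), Eb major (VII).
Triads in Bb minor (natural minor): Bb minor (i), C diminished (ii°), Db major (III), Eb minor (iv), F minor (v), Gb major (VI), Ab major (VII).
Shared triads with their functions: F minor (i in F minor, v in Bb minor); Ab major (III in F minor, VII in Bb minor); Bb minor (iv in F minor, i in Bb minor); Db major (VI in F minor, III in Bb minor).

Fm, Ab, Bbm, Db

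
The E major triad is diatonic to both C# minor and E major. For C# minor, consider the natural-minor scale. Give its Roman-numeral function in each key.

The scale of C# minor (natural minor) is C# D# E F# G# A B; E is degree 3, and the triad built there (E-G#-B) is major, so it is III.
The scale of E major is E F# G# A B C# D#; E is degree 1, and the triad built there (E-G#-B) is major, so it is I.

III in C# minor; I in E major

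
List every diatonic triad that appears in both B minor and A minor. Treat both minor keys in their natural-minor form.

Em, G

Triads in B minor (natural minor): Bm (i), C#dim (ii°), D (III), Em (iv), F#m (v), G (VI), A (VII).
Triads in A minor (natural minor): Am (i), Bdim (ii°), C (III), Dm (iv), Em (v), F (VI), G (VII).
Shared triads with their functions: Em (iv in B minor, v in A minor); G (VI in B minor, VII in A minor).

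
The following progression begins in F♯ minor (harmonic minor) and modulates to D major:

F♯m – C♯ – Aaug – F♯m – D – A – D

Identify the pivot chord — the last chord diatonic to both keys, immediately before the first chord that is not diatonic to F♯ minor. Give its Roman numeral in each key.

D — VI in F♯ minor, I in D major

Chords diatonic to F♯ minor: F♯m, G♯dim, Aaug, Bm, C♯, D, E♯dim.
Reading the progression, the first chord not in that set is A, so the modulation leaves F♯ minor there.
The chord immediately before A is D, which is diatonic to both keys: VI in F♯ minor and I in D major.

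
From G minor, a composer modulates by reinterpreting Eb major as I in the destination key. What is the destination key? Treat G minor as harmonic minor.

The numeral I denotes a major triad on scale degree 1. With Eb on degree 1, the tonic of the new key is Eb.
Degree 1 carries a major triad in major keys, so the destination is Eb major.
Check: the diatonic triads of Eb major are Eb (I), Fm (ii), Gm (iii), Ab (IV), Bb (V), Cm (vi), Ddim (vii°) — Eb major is indeed I.

Eb major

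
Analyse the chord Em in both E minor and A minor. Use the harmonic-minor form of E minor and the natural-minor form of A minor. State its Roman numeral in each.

The scale of E minor (harmonic minor) is E F# G A B C D#; E is degree 1, and the triad built there (E-G-B) is minor, so it is i.
The scale of A minor (natural minor) is A B C D E F G; E is degree 5, and the triad built there (E-G-B) is minor, so it is v.

i in E minor; v in A minor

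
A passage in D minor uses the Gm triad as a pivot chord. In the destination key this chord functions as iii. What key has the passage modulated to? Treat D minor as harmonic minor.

Eb major

The numeral iii denotes a minor triad on scale degree 3. With G on degree 3, the tonic of the new key is Eb.
Degree 3 carries a minor triad in major keys, so the destination is Eb major.
Check: the diatonic triads of Eb major are Eb (I), Fm (ii), Gm (iii), Ab (IV), Bb (V), Cm (vi), Ddim (vii°) — Gm is indeed iii.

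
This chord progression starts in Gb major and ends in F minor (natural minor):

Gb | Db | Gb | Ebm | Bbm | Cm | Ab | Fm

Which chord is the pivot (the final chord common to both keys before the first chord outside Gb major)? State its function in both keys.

Bbm — iii in Gb major, iv in F minor

Chords diatonic to Gb major: Gb, Abm, Bbm, Cb, Db, Ebm, Fdim.
Reading the progression, the first chord not in that set is Cm, so the modulation leaves Gb major there.
The chord immediately before Cm is Bbm, which is diatonic to both keys: iii in Gb major and iv in F minor.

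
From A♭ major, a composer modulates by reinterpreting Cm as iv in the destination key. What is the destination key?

The numeral iv denotes a minor triad on scale degree 4. With C on degree 4, the tonic of the new key is G.
Degree 4 carries a minor triad in minor keys, so the destination is G minor.
Check: the diatonic triads of G minor (natural minor) are Gm (i), Adim (ii°), B♭ (III), Cm (iv), Dm (v), E♭ (VI), F (VII) — Cm is indeed iv.

G minor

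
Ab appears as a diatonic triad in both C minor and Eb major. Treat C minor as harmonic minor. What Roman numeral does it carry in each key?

VI in C minor; IV in Eb major

The scale of C minor (harmonic minor) is C D Eb F G Ab B; Ab is degree 6, and the triad built there (Ab-C-Eb) is major, so it is VI.
The scale of Eb major is Eb F G Ab Bb C D; Ab is degree 4, and the triad built there (Ab-C-Eb) is major, so it is IV.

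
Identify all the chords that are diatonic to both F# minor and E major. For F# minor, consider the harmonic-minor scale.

F#m

Triads in F# minor (harmonic minor): F#m (i), G#dim (ii°), Aaug (III+), Bm (iv), C# (V), D (VI), E#dim (vii°).
Triads in E major: E (I), F#m (ii), G#m (iii), A (IV), B (V), C#m (vi), D#dim (vii°).
Shared triads with their functions: F#m (i in F# minor, ii in E major).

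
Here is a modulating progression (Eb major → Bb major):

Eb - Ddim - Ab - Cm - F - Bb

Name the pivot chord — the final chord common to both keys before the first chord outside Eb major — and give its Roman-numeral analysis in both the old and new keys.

Cm — vi in Eb major, ii in Bb major

Chords diatonic to Eb major: Eb, Fm, Gm, Ab, Bb, Cm, Ddim.
Reading the progression, the first chord not in that set is F, so the modulation leaves Eb major there.
The chord immediately before F is Cm, which is diatonic to both keys: vi in Eb major and ii in Bb major.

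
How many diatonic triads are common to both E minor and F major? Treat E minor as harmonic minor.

Diatonic triads of E minor (harmonic minor): Em (i), F♯dim (ii°), Gaug (III+), Am (iv), B (V), C (VI), D♯dim (vii°).
Diatonic triads of F major: F (I), Gm (ii), Am (iii), B♭ (IV), C (V), Dm (vi), Edim (vii°).
Matching root and quality in both lists: Am, C.
That gives 2 common triads.

2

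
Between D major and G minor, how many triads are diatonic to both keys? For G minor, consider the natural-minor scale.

0

Diatonic triads of D major: D major (I), E minor (ii), F# minor (iii), G major (IV), A major (V), B minor (vi), C# diminished (vii°).
Diatonic triads of G minor (natural minor): G minor (i), A diminished (ii°), Bb major (III), C minor (iv), D minor (v), Eb major (VI), F major (VII).
No triad has the same root and quality in both keys.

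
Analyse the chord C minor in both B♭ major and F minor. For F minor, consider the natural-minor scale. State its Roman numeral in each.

ii in B♭ major; v in F minor

The scale of B♭ major is B♭ C D E♭ F G A; C is degree 2, and the triad built there (C-E♭-G) is minor, so it is ii.
The scale of F minor (natural minor) is F G A♭ B♭ C D♭ E♭; C is degree 5, and the triad built there (C-E♭-G) is minor, so it is v.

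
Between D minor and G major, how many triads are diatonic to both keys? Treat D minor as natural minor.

Diatonic triads of D minor (natural minor): D minor (i), E diminished (ii°), F major (III), G minor (iv), A minor (v), Bb major (VI), C major (VII).
Diatonic triads of G major: G major (I), A minor (ii), B minor (iii), C major (IV), D major (V), E minor (vi), F# diminished (vii°).
Matching root and quality in both lists: A minor, C major.
That gives 2 common triads.

2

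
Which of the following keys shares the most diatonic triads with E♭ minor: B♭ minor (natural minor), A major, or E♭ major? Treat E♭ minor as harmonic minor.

Triads of E♭ minor (harmonic minor): E♭ minor (i), F diminished (ii°), G♭ augmented (III+), A♭ minor (iv), B♭ major (V), C♭ major (VI), D diminished (vii°).
B♭ minor (natural minor) shares 1: E♭m.
A major shares 0: none.
E♭ major shares 2: B♭, Ddim.
The most common triads (2) are shared with E♭ major.

E♭ major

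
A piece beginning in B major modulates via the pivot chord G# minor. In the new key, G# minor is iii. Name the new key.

The numeral iii denotes a minor triad on scale degree 3. With G# on degree 3, the tonic of the new key is E.
Degree 3 carries a minor triad in major keys, so the destination is E major.
Check: the diatonic triads of E major are E (I), F#m (ii), G#m (iii), A (IV), B (V), C#m (vi), D#dim (vii°) — G# minor is indeed iii.

E major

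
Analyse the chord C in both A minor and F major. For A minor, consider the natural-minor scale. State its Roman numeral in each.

The scale of A minor (natural minor) is A B C D E F G; C is degree 3, and the triad built there (C-E-G) is major, so it is III.
The scale of F major is F G A B♭ C D E; C is degree 5, and the triad built there (C-E-G) is major, so it is V.

III in A minor; V in F major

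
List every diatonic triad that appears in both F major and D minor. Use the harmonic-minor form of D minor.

Triads in F major: F (I), Gm (ii), Am (iii), B♭ (IV), C (V), Dm (vi), Edim (vii°).
Triads in D minor (harmonic minor): Dm (i), Edim (ii°), Faug (III+), Gm (iv), A (V), B♭ (VI), C♯dim (vii°).
Shared triads with their functions: Gm (ii in F major, iv in D minor); B♭ (IV in F major, VI in D minor); Dm (vi in F major, i in D minor); Edim (vii° in F major, ii° in D minor).

Gm, B♭, Dm, Edim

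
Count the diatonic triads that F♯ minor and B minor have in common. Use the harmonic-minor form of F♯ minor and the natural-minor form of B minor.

3

Diatonic triads of F♯ minor (harmonic minor): F♯m (i), G♯dim (ii°), Aaug (III+), Bm (iv), C♯ (V), D (VI), E♯dim (vii°).
Diatonic triads of B minor (natural minor): Bm (i), C♯dim (ii°), D (III), Em (iv), F♯m (v), G (VI), A (VII).
Matching root and quality in both lists: F♯m, Bm, D.
That gives 3 common triads.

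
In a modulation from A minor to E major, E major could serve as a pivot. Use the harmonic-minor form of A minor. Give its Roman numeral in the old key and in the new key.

V in A minor; I in E major

The scale of A minor (harmonic minor) is A B C D E F G#; E is degree 5, and the triad built there (E-G#-B) is major, so it is V.
The scale of E major is E F# G# A B C# D#; E is degree 1, and the triad built there (E-G#-B) is major, so it is I.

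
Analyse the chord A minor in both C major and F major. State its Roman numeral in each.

The scale of C major is C D E F G A B; A is degree 6, and the triad built there (A-C-E) is minor, so it is vi.
The scale of F major is F G A B♭ C D E; A is degree 3, and the triad built there (A-C-E) is minor, so it is iii.

vi in C major; iii in F major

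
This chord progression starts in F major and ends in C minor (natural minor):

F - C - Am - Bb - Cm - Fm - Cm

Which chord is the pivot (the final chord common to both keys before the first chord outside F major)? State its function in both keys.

Bb — IV in F major, VII in C minor

Chords diatonic to F major: F, Gm, Am, Bb, C, Dm, Edim.
Reading the progression, the first chord not in that set is Cm, so the modulation leaves F major there.
The chord immediately before Cm is Bb, which is diatonic to both keys: IV in F major and VII in C minor.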